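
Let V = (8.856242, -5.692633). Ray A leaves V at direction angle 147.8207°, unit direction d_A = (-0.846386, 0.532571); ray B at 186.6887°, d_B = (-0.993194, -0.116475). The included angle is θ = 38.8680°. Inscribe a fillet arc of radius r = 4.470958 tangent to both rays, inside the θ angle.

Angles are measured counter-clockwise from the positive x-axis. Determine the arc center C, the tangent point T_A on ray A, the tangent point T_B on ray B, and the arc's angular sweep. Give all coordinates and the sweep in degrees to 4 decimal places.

center=(-4.2502,-2.7281) T_A=(-1.8691,1.0561) T_B=(-3.7295,-7.1686) sweep=141.1320

bisector direction at 167.2547° = (-0.975360,0.220617)
center distance |VC| = r/sin(θ/2) = 4.470958/sin(19.4340°) = 13.437567
C = V + |VC|·bis = (-4.2502,-2.7281)
T_A = V + ((C−V)·d_A)·d_A = V + 12.6720·d_A = (-1.8691,1.0561)
T_B = V + ((C−V)·d_B)·d_B = V + 12.6720·d_B = (-3.7295,-7.1686)
sweep = 180° − θ = 141.1320°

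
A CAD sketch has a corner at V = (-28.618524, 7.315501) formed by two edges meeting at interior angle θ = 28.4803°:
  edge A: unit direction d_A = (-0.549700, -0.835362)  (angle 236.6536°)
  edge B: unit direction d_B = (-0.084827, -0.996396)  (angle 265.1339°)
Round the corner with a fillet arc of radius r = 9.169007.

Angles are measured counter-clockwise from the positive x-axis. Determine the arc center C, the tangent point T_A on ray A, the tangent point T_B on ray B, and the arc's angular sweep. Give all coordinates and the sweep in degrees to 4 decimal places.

center=(-40.8192,-27.9056) T_A=(-48.4787,-22.8654) T_B=(-31.6833,-28.6834) sweep=151.5197

bisector direction at 250.8938° = (-0.327321,-0.944913)
center distance |VC| = r/sin(θ/2) = 9.169007/sin(14.2401°) = 37.274407
C = V + |VC|·bis = (-40.8192,-27.9056)
T_A = V + ((C−V)·d_A)·d_A = V + 36.1291·d_A = (-48.4787,-22.8654)
T_B = V + ((C−V)·d_B)·d_B = V + 36.1291·d_B = (-31.6833,-28.6834)
sweep = 180° − θ = 151.5197°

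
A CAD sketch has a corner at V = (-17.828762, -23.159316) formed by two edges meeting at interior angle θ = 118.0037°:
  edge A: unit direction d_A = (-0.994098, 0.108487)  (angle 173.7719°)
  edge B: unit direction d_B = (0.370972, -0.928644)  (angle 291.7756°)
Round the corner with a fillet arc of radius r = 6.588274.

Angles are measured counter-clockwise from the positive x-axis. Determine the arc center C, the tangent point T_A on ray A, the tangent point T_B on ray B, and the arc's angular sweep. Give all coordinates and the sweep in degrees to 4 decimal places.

bisector direction at 232.7737° = (-0.604964,-0.796253)
center distance |VC| = r/sin(θ/2) = 6.588274/sin(59.0018°) = 7.685951
C = V + |VC|·bis = (-22.4785,-29.2793)
T_A = V + ((C−V)·d_A)·d_A = V + 3.9583·d_A = (-21.7637,-22.7299)
T_B = V + ((C−V)·d_B)·d_B = V + 3.9583·d_B = (-16.3603,-26.8352)
sweep = 180° − θ = 61.9963°

center=(-22.4785,-29.2793) T_A=(-21.7637,-22.7299) T_B=(-16.3603,-26.8352) sweep=61.9963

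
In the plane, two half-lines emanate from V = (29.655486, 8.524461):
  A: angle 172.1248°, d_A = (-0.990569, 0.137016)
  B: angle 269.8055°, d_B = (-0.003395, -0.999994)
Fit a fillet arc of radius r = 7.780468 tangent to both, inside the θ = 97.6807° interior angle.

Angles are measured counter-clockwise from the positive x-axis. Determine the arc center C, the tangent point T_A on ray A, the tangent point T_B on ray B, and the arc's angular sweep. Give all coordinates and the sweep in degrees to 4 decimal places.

center=(21.8520,1.7493) T_A=(22.9180,9.4564) T_B=(29.6324,1.7229) sweep=82.3193

bisector direction at 220.9651° = (-0.755108,-0.655600)
center distance |VC| = r/sin(θ/2) = 7.780468/sin(48.8404°) = 10.334293
C = V + |VC|·bis = (21.8520,1.7493)
T_A = V + ((C−V)·d_A)·d_A = V + 6.8016·d_A = (22.9180,9.4564)
T_B = V + ((C−V)·d_B)·d_B = V + 6.8016·d_B = (29.6324,1.7229)
sweep = 180° − θ = 82.3193°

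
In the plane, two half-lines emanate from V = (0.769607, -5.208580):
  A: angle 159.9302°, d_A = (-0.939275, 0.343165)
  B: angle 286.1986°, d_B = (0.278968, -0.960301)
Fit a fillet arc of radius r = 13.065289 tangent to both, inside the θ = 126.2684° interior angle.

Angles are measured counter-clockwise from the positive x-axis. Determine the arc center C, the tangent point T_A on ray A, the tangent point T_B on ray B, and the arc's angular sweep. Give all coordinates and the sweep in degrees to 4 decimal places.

bisector direction at 223.0644° = (-0.730587,-0.682820)
center distance |VC| = r/sin(θ/2) = 13.065289/sin(63.1342°) = 14.646078
C = V + |VC|·bis = (-9.9306,-15.2092)
T_A = V + ((C−V)·d_A)·d_A = V + 6.6186·d_A = (-5.4471,-2.9373)
T_B = V + ((C−V)·d_B)·d_B = V + 6.6186·d_B = (2.6160,-11.5644)
sweep = 180° − θ = 53.7316°

center=(-9.9306,-15.2092) T_A=(-5.4471,-2.9373) T_B=(2.6160,-11.5644) sweep=53.7316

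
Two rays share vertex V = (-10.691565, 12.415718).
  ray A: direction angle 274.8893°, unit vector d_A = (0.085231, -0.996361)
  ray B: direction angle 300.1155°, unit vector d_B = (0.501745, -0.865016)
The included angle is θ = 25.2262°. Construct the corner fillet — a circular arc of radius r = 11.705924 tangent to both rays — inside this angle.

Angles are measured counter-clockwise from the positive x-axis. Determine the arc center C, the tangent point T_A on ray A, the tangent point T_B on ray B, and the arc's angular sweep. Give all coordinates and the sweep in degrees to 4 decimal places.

center=(5.4305,-38.7093) T_A=(-6.2329,-39.7070) T_B=(15.5563,-32.8359) sweep=154.7738

bisector direction at 287.5024° = (0.300746,-0.953704)
center distance |VC| = r/sin(θ/2) = 11.705924/sin(12.6131°) = 53.606808
C = V + |VC|·bis = (5.4305,-38.7093)
T_A = V + ((C−V)·d_A)·d_A = V + 52.3131·d_A = (-6.2329,-39.7070)
T_B = V + ((C−V)·d_B)·d_B = V + 52.3131·d_B = (15.5563,-32.8359)
sweep = 180° − θ = 154.7738°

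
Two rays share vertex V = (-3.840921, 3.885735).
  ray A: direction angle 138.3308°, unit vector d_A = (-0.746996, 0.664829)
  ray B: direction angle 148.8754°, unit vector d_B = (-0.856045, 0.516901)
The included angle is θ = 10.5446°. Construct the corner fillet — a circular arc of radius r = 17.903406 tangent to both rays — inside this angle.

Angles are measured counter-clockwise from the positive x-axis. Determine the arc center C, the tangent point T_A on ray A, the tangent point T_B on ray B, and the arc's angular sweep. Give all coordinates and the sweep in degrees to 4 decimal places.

center=(-160.6702,119.4972) T_A=(-148.7675,132.8709) T_B=(-169.9245,104.1710) sweep=169.4554

bisector direction at 143.6031° = (-0.804926,0.593375)
center distance |VC| = r/sin(θ/2) = 17.903406/sin(5.2723°) = 194.836917
C = V + |VC|·bis = (-160.6702,119.4972)
T_A = V + ((C−V)·d_A)·d_A = V + 194.0126·d_A = (-148.7675,132.8709)
T_B = V + ((C−V)·d_B)·d_B = V + 194.0126·d_B = (-169.9245,104.1710)
sweep = 180° − θ = 169.4554°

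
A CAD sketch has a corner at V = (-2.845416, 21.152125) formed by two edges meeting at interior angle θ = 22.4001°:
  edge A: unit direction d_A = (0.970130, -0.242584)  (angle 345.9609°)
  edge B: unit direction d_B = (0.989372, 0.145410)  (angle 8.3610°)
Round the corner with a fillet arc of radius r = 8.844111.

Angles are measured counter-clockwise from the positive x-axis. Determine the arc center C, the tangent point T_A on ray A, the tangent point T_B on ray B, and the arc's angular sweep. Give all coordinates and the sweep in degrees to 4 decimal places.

bisector direction at 357.1610° = (0.998773,-0.049530)
center distance |VC| = r/sin(θ/2) = 8.844111/sin(11.2000°) = 45.532996
C = V + |VC|·bis = (42.6317,18.8969)
T_A = V + ((C−V)·d_A)·d_A = V + 44.6658·d_A = (40.4863,10.3169)
T_B = V + ((C−V)·d_B)·d_B = V + 44.6658·d_B = (41.3457,27.6470)
sweep = 180° − θ = 157.5999°

center=(42.6317,18.8969) T_A=(40.4863,10.3169) T_B=(41.3457,27.6470) sweep=157.5999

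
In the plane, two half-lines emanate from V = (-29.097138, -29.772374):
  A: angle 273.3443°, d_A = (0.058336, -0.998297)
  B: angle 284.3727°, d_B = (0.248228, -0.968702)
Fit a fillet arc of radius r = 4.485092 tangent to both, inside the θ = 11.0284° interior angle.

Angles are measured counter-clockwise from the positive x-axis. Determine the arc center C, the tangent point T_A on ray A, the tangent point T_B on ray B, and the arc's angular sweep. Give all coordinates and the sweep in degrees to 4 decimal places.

center=(-21.9095,-75.8904) T_A=(-26.3869,-76.1520) T_B=(-17.5648,-74.7771) sweep=168.9716

bisector direction at 278.8585° = (0.153995,-0.988072)
center distance |VC| = r/sin(θ/2) = 4.485092/sin(5.5142°) = 46.674762
C = V + |VC|·bis = (-21.9095,-75.8904)
T_A = V + ((C−V)·d_A)·d_A = V + 46.4588·d_A = (-26.3869,-76.1520)
T_B = V + ((C−V)·d_B)·d_B = V + 46.4588·d_B = (-17.5648,-74.7771)
sweep = 180° − θ = 168.9716°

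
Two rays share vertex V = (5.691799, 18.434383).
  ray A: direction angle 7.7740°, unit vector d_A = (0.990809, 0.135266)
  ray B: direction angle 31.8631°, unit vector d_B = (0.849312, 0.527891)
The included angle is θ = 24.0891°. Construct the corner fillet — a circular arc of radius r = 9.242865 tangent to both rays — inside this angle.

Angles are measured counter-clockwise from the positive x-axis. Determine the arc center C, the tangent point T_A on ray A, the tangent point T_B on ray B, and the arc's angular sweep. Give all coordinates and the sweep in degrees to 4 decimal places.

bisector direction at 19.8185° = (0.940771,0.339043)
center distance |VC| = r/sin(θ/2) = 9.242865/sin(12.0445°) = 44.293710
C = V + |VC|·bis = (47.3620,33.4518)
T_A = V + ((C−V)·d_A)·d_A = V + 43.3186·d_A = (48.6123,24.2939)
T_B = V + ((C−V)·d_B)·d_B = V + 43.3186·d_B = (42.4828,41.3019)
sweep = 180° − θ = 155.9109°

center=(47.3620,33.4518) T_A=(48.6123,24.2939) T_B=(42.4828,41.3019) sweep=155.9109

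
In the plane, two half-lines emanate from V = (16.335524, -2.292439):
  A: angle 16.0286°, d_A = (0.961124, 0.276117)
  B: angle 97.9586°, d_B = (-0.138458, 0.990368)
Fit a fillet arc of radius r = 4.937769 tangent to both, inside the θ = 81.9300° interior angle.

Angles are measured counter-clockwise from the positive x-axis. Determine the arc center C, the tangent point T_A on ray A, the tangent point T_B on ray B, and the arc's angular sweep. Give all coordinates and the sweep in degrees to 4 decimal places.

bisector direction at 56.9936° = (0.544733,0.838610)
center distance |VC| = r/sin(θ/2) = 4.937769/sin(40.9650°) = 7.531704
C = V + |VC|·bis = (20.4383,4.0237)
T_A = V + ((C−V)·d_A)·d_A = V + 5.6873·d_A = (21.8017,-0.7221)
T_B = V + ((C−V)·d_B)·d_B = V + 5.6873·d_B = (15.5481,3.3400)
sweep = 180° − θ = 98.0700°

center=(20.4383,4.0237) T_A=(21.8017,-0.7221) T_B=(15.5481,3.3400) sweep=98.0700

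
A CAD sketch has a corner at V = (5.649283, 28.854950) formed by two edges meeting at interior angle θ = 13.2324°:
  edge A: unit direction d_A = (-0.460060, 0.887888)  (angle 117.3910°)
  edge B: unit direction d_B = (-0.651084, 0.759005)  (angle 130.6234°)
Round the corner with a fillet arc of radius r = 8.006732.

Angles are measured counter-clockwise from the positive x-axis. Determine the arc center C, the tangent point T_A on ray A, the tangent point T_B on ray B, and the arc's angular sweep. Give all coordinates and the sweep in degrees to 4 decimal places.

center=(-33.2174,86.4616) T_A=(-26.1083,90.1451) T_B=(-39.2946,81.2485) sweep=166.7676

bisector direction at 124.0072° = (-0.559297,0.828967)
center distance |VC| = r/sin(θ/2) = 8.006732/sin(6.6162°) = 69.492015
C = V + |VC|·bis = (-33.2174,86.4616)
T_A = V + ((C−V)·d_A)·d_A = V + 69.0292·d_A = (-26.1083,90.1451)
T_B = V + ((C−V)·d_B)·d_B = V + 69.0292·d_B = (-39.2946,81.2485)
sweep = 180° − θ = 166.7676°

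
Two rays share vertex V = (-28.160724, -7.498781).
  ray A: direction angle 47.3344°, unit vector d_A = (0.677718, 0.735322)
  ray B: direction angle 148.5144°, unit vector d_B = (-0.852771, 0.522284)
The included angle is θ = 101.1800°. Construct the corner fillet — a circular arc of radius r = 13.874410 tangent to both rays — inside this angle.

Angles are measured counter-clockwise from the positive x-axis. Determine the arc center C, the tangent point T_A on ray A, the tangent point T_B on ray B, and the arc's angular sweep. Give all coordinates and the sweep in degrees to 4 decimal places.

center=(-30.6365,10.2873) T_A=(-20.4343,0.8843) T_B=(-37.8829,-1.5444) sweep=78.8200

bisector direction at 97.9244° = (-0.137866,0.990451)
center distance |VC| = r/sin(θ/2) = 13.874410/sin(50.5900°) = 17.957547
C = V + |VC|·bis = (-30.6365,10.2873)
T_A = V + ((C−V)·d_A)·d_A = V + 11.4006·d_A = (-20.4343,0.8843)
T_B = V + ((C−V)·d_B)·d_B = V + 11.4006·d_B = (-37.8829,-1.5444)
sweep = 180° − θ = 78.8200°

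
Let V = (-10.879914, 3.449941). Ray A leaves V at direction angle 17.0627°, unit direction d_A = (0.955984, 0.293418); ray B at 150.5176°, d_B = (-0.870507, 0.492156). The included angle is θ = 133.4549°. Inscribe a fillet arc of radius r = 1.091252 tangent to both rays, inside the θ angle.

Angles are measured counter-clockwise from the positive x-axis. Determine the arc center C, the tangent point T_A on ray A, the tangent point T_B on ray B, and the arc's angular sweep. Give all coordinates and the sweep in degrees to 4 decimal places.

center=(-10.7514,4.6309) T_A=(-10.4312,3.5877) T_B=(-11.2885,3.6809) sweep=46.5451

bisector direction at 83.7901° = (0.108170,0.994132)
center distance |VC| = r/sin(θ/2) = 1.091252/sin(66.7275°) = 1.187905
C = V + |VC|·bis = (-10.7514,4.6309)
T_A = V + ((C−V)·d_A)·d_A = V + 0.4693·d_A = (-10.4312,3.5877)
T_B = V + ((C−V)·d_B)·d_B = V + 0.4693·d_B = (-11.2885,3.6809)
sweep = 180° − θ = 46.5451°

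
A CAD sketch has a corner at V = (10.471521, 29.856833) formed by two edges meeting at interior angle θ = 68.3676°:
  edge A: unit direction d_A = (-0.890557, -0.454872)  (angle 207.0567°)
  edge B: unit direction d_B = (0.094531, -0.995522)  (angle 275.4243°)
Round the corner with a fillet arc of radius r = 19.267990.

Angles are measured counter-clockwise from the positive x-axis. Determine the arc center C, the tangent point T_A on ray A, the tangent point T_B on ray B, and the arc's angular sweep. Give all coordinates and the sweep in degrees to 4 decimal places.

bisector direction at 241.2405° = (-0.481134,-0.876647)
center distance |VC| = r/sin(θ/2) = 19.267990/sin(34.1838°) = 34.293863
C = V + |VC|·bis = (-6.0284,-0.2068)
T_A = V + ((C−V)·d_A)·d_A = V + 28.3692·d_A = (-14.7929,16.9525)
T_B = V + ((C−V)·d_B)·d_B = V + 28.3692·d_B = (13.1533,1.6146)
sweep = 180° − θ = 111.6324°

center=(-6.0284,-0.2068) T_A=(-14.7929,16.9525) T_B=(13.1533,1.6146) sweep=111.6324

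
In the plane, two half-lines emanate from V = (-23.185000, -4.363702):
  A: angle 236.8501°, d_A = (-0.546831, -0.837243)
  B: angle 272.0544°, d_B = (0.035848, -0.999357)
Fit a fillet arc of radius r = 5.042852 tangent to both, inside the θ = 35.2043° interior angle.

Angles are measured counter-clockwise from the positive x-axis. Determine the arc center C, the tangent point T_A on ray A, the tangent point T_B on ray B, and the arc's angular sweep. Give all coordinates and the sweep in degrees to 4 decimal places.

bisector direction at 254.4522° = (-0.268041,-0.963407)
center distance |VC| = r/sin(θ/2) = 5.042852/sin(17.6022°) = 16.675786
C = V + |VC|·bis = (-27.6548,-20.4293)
T_A = V + ((C−V)·d_A)·d_A = V + 15.8950·d_A = (-31.8769,-17.6717)
T_B = V + ((C−V)·d_B)·d_B = V + 15.8950·d_B = (-22.6152,-20.2485)
sweep = 180° − θ = 144.7957°

center=(-27.6548,-20.4293) T_A=(-31.8769,-17.6717) T_B=(-22.6152,-20.2485) sweep=144.7957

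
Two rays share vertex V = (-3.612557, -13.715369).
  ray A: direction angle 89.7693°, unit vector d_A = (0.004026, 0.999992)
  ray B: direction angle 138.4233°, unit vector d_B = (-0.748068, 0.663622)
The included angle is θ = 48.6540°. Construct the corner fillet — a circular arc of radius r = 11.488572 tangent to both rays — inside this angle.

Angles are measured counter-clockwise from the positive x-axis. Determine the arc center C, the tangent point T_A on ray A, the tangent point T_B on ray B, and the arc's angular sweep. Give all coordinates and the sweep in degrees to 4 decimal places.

center=(-14.9987,11.7431) T_A=(-3.5102,11.6969) T_B=(-22.6228,3.1489) sweep=131.3460

bisector direction at 114.0963° = (-0.408272,0.912861)
center distance |VC| = r/sin(θ/2) = 11.488572/sin(24.3270°) = 27.888688
C = V + |VC|·bis = (-14.9987,11.7431)
T_A = V + ((C−V)·d_A)·d_A = V + 25.4124·d_A = (-3.5102,11.6969)
T_B = V + ((C−V)·d_B)·d_B = V + 25.4124·d_B = (-22.6228,3.1489)
sweep = 180° − θ = 131.3460°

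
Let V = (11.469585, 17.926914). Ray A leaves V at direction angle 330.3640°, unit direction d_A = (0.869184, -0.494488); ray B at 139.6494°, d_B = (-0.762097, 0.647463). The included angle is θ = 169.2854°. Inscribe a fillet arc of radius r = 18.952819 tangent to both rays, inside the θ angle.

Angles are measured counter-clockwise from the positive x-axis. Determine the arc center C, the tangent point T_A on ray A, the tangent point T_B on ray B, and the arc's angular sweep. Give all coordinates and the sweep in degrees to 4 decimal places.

center=(22.3863,33.5215) T_A=(13.0144,17.0481) T_B=(10.1151,19.0777) sweep=10.7146

bisector direction at 55.0067° = (0.573481,0.819219)
center distance |VC| = r/sin(θ/2) = 18.952819/sin(84.6427°) = 19.035971
C = V + |VC|·bis = (22.3863,33.5215)
T_A = V + ((C−V)·d_A)·d_A = V + 1.7773·d_A = (13.0144,17.0481)
T_B = V + ((C−V)·d_B)·d_B = V + 1.7773·d_B = (10.1151,19.0777)
sweep = 180° − θ = 10.7146°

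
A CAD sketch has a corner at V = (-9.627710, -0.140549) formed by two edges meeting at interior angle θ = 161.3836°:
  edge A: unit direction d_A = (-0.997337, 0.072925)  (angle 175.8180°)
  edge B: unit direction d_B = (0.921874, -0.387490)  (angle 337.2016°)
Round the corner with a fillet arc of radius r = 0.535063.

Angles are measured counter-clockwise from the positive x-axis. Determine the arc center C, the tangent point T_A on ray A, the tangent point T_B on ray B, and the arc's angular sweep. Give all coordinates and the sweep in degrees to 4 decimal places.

center=(-9.7542,-0.6678) T_A=(-9.7152,-0.1342) T_B=(-9.5469,-0.1745) sweep=18.6164

bisector direction at 256.5098° = (-0.233279,-0.972410)
center distance |VC| = r/sin(θ/2) = 0.535063/sin(80.6918°) = 0.542202
C = V + |VC|·bis = (-9.7542,-0.6678)
T_A = V + ((C−V)·d_A)·d_A = V + 0.0877·d_A = (-9.7152,-0.1342)
T_B = V + ((C−V)·d_B)·d_B = V + 0.0877·d_B = (-9.5469,-0.1745)
sweep = 180° − θ = 18.6164°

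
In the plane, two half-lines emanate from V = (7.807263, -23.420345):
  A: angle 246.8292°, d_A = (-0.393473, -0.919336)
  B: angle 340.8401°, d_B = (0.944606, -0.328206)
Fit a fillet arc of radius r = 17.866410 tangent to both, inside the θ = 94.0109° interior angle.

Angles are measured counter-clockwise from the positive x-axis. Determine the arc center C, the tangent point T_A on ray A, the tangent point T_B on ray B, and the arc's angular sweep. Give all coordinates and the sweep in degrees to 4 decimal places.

center=(17.6782,-45.7642) T_A=(1.2530,-38.7342) T_B=(23.5421,-28.8874) sweep=85.9891

bisector direction at 293.8347° = (0.404099,-0.914715)
center distance |VC| = r/sin(θ/2) = 17.866410/sin(47.0055°) = 24.427066
C = V + |VC|·bis = (17.6782,-45.7642)
T_A = V + ((C−V)·d_A)·d_A = V + 16.6575·d_A = (1.2530,-38.7342)
T_B = V + ((C−V)·d_B)·d_B = V + 16.6575·d_B = (23.5421,-28.8874)
sweep = 180° − θ = 85.9891°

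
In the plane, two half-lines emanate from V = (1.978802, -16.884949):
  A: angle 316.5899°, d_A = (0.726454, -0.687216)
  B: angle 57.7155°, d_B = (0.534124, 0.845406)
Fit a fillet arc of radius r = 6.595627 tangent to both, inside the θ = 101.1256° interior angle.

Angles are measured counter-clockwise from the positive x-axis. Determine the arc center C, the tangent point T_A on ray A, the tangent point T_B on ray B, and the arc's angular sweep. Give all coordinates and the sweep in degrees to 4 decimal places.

bisector direction at 7.1527° = (0.992218,0.124514)
center distance |VC| = r/sin(θ/2) = 6.595627/sin(50.5628°) = 8.540004
C = V + |VC|·bis = (10.4523,-15.8216)
T_A = V + ((C−V)·d_A)·d_A = V + 5.4249·d_A = (5.9197,-20.6130)
T_B = V + ((C−V)·d_B)·d_B = V + 5.4249·d_B = (4.8764,-12.2987)
sweep = 180° − θ = 78.8744°

center=(10.4523,-15.8216) T_A=(5.9197,-20.6130) T_B=(4.8764,-12.2987) sweep=78.8744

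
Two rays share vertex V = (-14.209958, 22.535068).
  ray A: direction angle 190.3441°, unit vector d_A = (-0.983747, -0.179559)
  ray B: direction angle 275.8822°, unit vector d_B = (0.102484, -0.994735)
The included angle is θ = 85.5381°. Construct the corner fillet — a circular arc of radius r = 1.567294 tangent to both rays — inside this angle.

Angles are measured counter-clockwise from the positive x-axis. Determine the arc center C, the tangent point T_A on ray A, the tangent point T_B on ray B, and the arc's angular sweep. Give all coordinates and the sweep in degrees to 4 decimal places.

center=(-15.5954,20.6890) T_A=(-15.8768,22.2308) T_B=(-14.0363,20.8496) sweep=94.4619

bisector direction at 233.1131° = (-0.600237,-0.799822)
center distance |VC| = r/sin(θ/2) = 1.567294/sin(42.7691°) = 2.308086
C = V + |VC|·bis = (-15.5954,20.6890)
T_A = V + ((C−V)·d_A)·d_A = V + 1.6944·d_A = (-15.8768,22.2308)
T_B = V + ((C−V)·d_B)·d_B = V + 1.6944·d_B = (-14.0363,20.8496)
sweep = 180° − θ = 94.4619°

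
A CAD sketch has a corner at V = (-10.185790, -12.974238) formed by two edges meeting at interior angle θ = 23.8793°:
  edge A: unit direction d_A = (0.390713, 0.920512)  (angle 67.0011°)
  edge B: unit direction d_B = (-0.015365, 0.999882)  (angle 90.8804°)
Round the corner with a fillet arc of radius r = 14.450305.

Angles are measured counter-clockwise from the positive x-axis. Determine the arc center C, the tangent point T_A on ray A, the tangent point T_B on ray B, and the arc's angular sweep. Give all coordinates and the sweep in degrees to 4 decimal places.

bisector direction at 78.9407° = (0.191824,0.981429)
center distance |VC| = r/sin(θ/2) = 14.450305/sin(11.9397°) = 69.848294
C = V + |VC|·bis = (3.2128,55.5769)
T_A = V + ((C−V)·d_A)·d_A = V + 68.3372·d_A = (16.5145,49.9310)
T_B = V + ((C−V)·d_B)·d_B = V + 68.3372·d_B = (-11.2358,55.3549)
sweep = 180° − θ = 156.1207°

center=(3.2128,55.5769) T_A=(16.5145,49.9310) T_B=(-11.2358,55.3549) sweep=156.1207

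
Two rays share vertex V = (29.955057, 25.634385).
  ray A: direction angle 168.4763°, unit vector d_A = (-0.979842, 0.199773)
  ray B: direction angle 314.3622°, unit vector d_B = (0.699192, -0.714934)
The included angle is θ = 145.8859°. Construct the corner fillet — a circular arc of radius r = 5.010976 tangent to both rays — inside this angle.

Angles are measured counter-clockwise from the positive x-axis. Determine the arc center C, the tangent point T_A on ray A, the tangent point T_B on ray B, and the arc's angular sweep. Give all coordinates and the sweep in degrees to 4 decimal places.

bisector direction at 241.4192° = (-0.478397,-0.878144)
center distance |VC| = r/sin(θ/2) = 5.010976/sin(72.9429°) = 5.241535
C = V + |VC|·bis = (27.4475,21.0316)
T_A = V + ((C−V)·d_A)·d_A = V + 1.5375·d_A = (28.4486,25.9415)
T_B = V + ((C−V)·d_B)·d_B = V + 1.5375·d_B = (31.0300,24.5352)
sweep = 180° − θ = 34.1141°

center=(27.4475,21.0316) T_A=(28.4486,25.9415) T_B=(31.0300,24.5352) sweep=34.1141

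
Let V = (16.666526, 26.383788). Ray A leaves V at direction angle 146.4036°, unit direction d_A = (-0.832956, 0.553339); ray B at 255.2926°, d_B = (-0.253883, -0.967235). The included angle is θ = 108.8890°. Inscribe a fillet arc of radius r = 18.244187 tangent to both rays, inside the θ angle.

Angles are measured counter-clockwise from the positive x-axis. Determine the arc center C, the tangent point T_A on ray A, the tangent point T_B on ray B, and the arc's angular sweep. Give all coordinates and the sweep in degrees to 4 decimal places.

center=(-4.2906,18.4028) T_A=(5.8047,33.5994) T_B=(13.3559,13.7709) sweep=71.1110

bisector direction at 200.8481° = (-0.934527,-0.355892)
center distance |VC| = r/sin(θ/2) = 18.244187/sin(54.4445°) = 22.425331
C = V + |VC|·bis = (-4.2906,18.4028)
T_A = V + ((C−V)·d_A)·d_A = V + 13.0401·d_A = (5.8047,33.5994)
T_B = V + ((C−V)·d_B)·d_B = V + 13.0401·d_B = (13.3559,13.7709)
sweep = 180° − θ = 71.1110°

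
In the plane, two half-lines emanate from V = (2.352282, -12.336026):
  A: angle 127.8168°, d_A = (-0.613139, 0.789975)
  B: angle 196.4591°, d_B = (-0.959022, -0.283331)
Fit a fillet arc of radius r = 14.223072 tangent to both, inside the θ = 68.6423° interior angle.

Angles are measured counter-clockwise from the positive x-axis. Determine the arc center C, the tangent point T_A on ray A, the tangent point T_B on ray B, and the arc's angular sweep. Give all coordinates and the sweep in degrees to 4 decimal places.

bisector direction at 162.1379° = (-0.951798,0.306726)
center distance |VC| = r/sin(θ/2) = 14.223072/sin(34.3212°) = 25.225774
C = V + |VC|·bis = (-21.6576,-4.5986)
T_A = V + ((C−V)·d_A)·d_A = V + 20.8337·d_A = (-10.4217,4.1221)
T_B = V + ((C−V)·d_B)·d_B = V + 20.8337·d_B = (-17.6277,-18.2389)
sweep = 180° − θ = 111.3577°

center=(-21.6576,-4.5986) T_A=(-10.4217,4.1221) T_B=(-17.6277,-18.2389) sweep=111.3577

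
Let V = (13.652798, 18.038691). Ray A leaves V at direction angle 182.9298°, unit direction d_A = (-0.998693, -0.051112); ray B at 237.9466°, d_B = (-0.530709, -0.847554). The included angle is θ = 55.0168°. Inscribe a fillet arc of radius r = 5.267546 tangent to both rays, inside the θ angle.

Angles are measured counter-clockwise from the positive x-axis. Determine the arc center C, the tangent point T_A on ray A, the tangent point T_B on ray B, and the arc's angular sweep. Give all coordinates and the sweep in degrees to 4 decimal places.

bisector direction at 210.4382° = (-0.862176,-0.506609)
center distance |VC| = r/sin(θ/2) = 5.267546/sin(27.5084°) = 11.404610
C = V + |VC|·bis = (3.8200,12.2610)
T_A = V + ((C−V)·d_A)·d_A = V + 10.1152·d_A = (3.5508,17.5217)
T_B = V + ((C−V)·d_B)·d_B = V + 10.1152·d_B = (8.2845,9.4655)
sweep = 180° − θ = 124.9832°

center=(3.8200,12.2610) T_A=(3.5508,17.5217) T_B=(8.2845,9.4655) sweep=124.9832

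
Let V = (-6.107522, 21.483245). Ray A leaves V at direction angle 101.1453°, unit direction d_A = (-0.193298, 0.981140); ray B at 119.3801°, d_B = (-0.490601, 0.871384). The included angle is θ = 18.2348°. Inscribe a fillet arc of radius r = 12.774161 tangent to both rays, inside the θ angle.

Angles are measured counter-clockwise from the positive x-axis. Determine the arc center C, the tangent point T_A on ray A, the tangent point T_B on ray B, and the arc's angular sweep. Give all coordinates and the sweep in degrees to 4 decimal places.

center=(-34.0267,97.1098) T_A=(-21.4934,99.5790) T_B=(-45.1579,90.8428) sweep=161.7652

bisector direction at 110.2627° = (-0.346325,0.938115)
center distance |VC| = r/sin(θ/2) = 12.774161/sin(9.1174°) = 80.615476
C = V + |VC|·bis = (-34.0267,97.1098)
T_A = V + ((C−V)·d_A)·d_A = V + 79.5970·d_A = (-21.4934,99.5790)
T_B = V + ((C−V)·d_B)·d_B = V + 79.5970·d_B = (-45.1579,90.8428)
sweep = 180° − θ = 161.7652°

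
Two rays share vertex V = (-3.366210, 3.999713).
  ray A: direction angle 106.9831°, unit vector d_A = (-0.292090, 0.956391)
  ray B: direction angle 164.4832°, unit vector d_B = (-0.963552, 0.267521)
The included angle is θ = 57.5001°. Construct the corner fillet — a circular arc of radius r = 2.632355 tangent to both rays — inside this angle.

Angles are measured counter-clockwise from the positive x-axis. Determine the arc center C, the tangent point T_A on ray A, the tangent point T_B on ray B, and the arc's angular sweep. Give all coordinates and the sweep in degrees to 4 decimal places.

bisector direction at 135.7331° = (-0.716097,0.698001)
center distance |VC| = r/sin(θ/2) = 2.632355/sin(28.7501°) = 5.472791
C = V + |VC|·bis = (-7.2853,7.8197)
T_A = V + ((C−V)·d_A)·d_A = V + 4.7981·d_A = (-4.7677,8.5886)
T_B = V + ((C−V)·d_B)·d_B = V + 4.7981·d_B = (-7.9895,5.2833)
sweep = 180° − θ = 122.4999°

center=(-7.2853,7.8197) T_A=(-4.7677,8.5886) T_B=(-7.9895,5.2833) sweep=122.4999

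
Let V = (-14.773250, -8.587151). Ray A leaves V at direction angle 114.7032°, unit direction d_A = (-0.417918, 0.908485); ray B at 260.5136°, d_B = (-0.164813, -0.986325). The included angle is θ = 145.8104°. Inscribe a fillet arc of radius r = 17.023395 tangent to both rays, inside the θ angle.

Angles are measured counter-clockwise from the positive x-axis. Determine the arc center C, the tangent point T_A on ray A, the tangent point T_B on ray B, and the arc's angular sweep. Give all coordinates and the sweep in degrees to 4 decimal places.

bisector direction at 187.6084° = (-0.991196,-0.132402)
center distance |VC| = r/sin(θ/2) = 17.023395/sin(72.9052°) = 17.810258
C = V + |VC|·bis = (-32.4267,-10.9453)
T_A = V + ((C−V)·d_A)·d_A = V + 5.2354·d_A = (-16.9612,-3.8309)
T_B = V + ((C−V)·d_B)·d_B = V + 5.2354·d_B = (-15.6361,-13.7509)
sweep = 180° − θ = 34.1896°

center=(-32.4267,-10.9453) T_A=(-16.9612,-3.8309) T_B=(-15.6361,-13.7509) sweep=34.1896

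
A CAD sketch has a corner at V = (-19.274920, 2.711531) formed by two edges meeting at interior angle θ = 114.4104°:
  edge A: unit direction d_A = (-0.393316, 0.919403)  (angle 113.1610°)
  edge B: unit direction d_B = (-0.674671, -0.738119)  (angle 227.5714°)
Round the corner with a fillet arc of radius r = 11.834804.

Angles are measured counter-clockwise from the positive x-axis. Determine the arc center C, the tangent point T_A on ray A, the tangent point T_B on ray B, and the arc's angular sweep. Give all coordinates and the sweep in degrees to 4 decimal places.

center=(-33.1551,5.0676) T_A=(-22.2741,9.7224) T_B=(-24.4196,-2.9170) sweep=65.5896

bisector direction at 170.3662° = (-0.985897,0.167350)
center distance |VC| = r/sin(θ/2) = 11.834804/sin(57.2052°) = 14.078732
C = V + |VC|·bis = (-33.1551,5.0676)
T_A = V + ((C−V)·d_A)·d_A = V + 7.6255·d_A = (-22.2741,9.7224)
T_B = V + ((C−V)·d_B)·d_B = V + 7.6255·d_B = (-24.4196,-2.9170)
sweep = 180° − θ = 65.5896°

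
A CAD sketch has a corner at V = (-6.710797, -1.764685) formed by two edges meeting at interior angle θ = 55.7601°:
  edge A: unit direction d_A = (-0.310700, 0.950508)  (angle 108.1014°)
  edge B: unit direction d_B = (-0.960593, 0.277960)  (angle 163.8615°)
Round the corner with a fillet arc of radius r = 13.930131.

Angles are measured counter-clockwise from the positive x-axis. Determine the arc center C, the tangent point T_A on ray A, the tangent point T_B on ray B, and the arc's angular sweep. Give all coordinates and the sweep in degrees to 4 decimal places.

center=(-28.1327,18.9356) T_A=(-14.8920,23.2637) T_B=(-32.0047,5.5545) sweep=124.2399

bisector direction at 135.9814° = (-0.719115,0.694891)
center distance |VC| = r/sin(θ/2) = 13.930131/sin(27.8801°) = 29.789294
C = V + |VC|·bis = (-28.1327,18.9356)
T_A = V + ((C−V)·d_A)·d_A = V + 26.3316·d_A = (-14.8920,23.2637)
T_B = V + ((C−V)·d_B)·d_B = V + 26.3316·d_B = (-32.0047,5.5545)
sweep = 180° − θ = 124.2399°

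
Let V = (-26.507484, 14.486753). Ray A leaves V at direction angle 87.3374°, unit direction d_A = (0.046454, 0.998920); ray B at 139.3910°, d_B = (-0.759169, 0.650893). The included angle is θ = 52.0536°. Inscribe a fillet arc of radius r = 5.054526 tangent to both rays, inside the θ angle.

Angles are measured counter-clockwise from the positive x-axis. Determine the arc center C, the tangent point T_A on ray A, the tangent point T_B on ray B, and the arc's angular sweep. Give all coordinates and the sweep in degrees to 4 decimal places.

bisector direction at 113.3642° = (-0.396574,0.918003)
center distance |VC| = r/sin(θ/2) = 5.054526/sin(26.0268°) = 11.519197
C = V + |VC|·bis = (-31.0757,25.0614)
T_A = V + ((C−V)·d_A)·d_A = V + 10.3510·d_A = (-26.0266,24.8266)
T_B = V + ((C−V)·d_B)·d_B = V + 10.3510·d_B = (-34.3657,21.2242)
sweep = 180° − θ = 127.9464°

center=(-31.0757,25.0614) T_A=(-26.0266,24.8266) T_B=(-34.3657,21.2242) sweep=127.9464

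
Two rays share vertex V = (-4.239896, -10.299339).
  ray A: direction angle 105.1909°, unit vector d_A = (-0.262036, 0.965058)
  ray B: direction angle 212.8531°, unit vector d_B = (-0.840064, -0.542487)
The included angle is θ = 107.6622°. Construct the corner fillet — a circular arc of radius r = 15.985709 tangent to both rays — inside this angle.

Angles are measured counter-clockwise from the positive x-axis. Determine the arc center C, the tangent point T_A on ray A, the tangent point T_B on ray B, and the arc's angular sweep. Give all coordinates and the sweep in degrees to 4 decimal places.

bisector direction at 159.0220° = (-0.933718,0.358009)
center distance |VC| = r/sin(θ/2) = 15.985709/sin(53.8311°) = 19.801920
C = V + |VC|·bis = (-22.7293,-3.2101)
T_A = V + ((C−V)·d_A)·d_A = V + 11.6865·d_A = (-7.3022,0.9788)
T_B = V + ((C−V)·d_B)·d_B = V + 11.6865·d_B = (-14.0573,-16.6391)
sweep = 180° − θ = 72.3378°

center=(-22.7293,-3.2101) T_A=(-7.3022,0.9788) T_B=(-14.0573,-16.6391) sweep=72.3378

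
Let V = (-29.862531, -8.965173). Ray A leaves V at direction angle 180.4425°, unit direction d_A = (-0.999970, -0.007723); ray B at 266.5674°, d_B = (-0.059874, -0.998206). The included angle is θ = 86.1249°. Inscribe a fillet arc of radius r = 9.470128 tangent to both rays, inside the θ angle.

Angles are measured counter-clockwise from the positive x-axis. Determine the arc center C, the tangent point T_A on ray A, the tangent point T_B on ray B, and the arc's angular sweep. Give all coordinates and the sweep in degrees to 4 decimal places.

bisector direction at 223.5050° = (-0.725315,-0.688417)
center distance |VC| = r/sin(θ/2) = 9.470128/sin(43.0624°) = 13.869648
C = V + |VC|·bis = (-39.9224,-18.5133)
T_A = V + ((C−V)·d_A)·d_A = V + 10.1333·d_A = (-39.9955,-9.0434)
T_B = V + ((C−V)·d_B)·d_B = V + 10.1333·d_B = (-30.4693,-19.0803)
sweep = 180° − θ = 93.8751°

center=(-39.9224,-18.5133) T_A=(-39.9955,-9.0434) T_B=(-30.4693,-19.0803) sweep=93.8751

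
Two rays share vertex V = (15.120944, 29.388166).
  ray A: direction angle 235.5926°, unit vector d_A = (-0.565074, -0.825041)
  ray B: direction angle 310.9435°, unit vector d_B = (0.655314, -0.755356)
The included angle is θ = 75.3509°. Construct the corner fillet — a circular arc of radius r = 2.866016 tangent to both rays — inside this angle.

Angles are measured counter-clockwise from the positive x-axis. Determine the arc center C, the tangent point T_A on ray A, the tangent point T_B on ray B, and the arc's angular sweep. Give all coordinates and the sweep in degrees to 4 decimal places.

bisector direction at 273.2681° = (0.057007,-0.998374)
center distance |VC| = r/sin(θ/2) = 2.866016/sin(37.6754°) = 4.689255
C = V + |VC|·bis = (15.3883,24.7065)
T_A = V + ((C−V)·d_A)·d_A = V + 3.7115·d_A = (13.0237,26.3260)
T_B = V + ((C−V)·d_B)·d_B = V + 3.7115·d_B = (17.5531,26.5847)
sweep = 180° − θ = 104.6491°

center=(15.3883,24.7065) T_A=(13.0237,26.3260) T_B=(17.5531,26.5847) sweep=104.6491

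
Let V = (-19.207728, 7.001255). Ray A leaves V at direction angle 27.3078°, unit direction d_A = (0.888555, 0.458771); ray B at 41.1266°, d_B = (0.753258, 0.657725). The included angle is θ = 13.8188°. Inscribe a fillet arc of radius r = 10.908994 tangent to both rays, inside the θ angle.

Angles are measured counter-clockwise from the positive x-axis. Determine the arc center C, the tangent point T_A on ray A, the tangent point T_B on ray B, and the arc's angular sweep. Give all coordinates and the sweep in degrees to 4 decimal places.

center=(55.7781,57.9945) T_A=(60.7828,48.3013) T_B=(48.6030,66.2118) sweep=166.1812

bisector direction at 34.2172° = (0.826912,0.562332)
center distance |VC| = r/sin(θ/2) = 10.908994/sin(6.9094°) = 90.681798
C = V + |VC|·bis = (55.7781,57.9945)
T_A = V + ((C−V)·d_A)·d_A = V + 90.0232·d_A = (60.7828,48.3013)
T_B = V + ((C−V)·d_B)·d_B = V + 90.0232·d_B = (48.6030,66.2118)
sweep = 180° − θ = 166.1812°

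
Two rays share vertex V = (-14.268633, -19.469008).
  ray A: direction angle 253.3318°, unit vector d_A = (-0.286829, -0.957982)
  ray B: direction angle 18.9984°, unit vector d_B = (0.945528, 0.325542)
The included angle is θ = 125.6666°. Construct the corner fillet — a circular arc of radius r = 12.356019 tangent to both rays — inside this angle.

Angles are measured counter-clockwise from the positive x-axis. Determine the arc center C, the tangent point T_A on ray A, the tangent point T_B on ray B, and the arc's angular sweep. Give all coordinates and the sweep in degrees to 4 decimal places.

bisector direction at 316.1651° = (0.721338,-0.692583)
center distance |VC| = r/sin(θ/2) = 12.356019/sin(62.8333°) = 13.888131
C = V + |VC|·bis = (-4.2506,-29.0877)
T_A = V + ((C−V)·d_A)·d_A = V + 6.3411·d_A = (-16.0874,-25.5436)
T_B = V + ((C−V)·d_B)·d_B = V + 6.3411·d_B = (-8.2730,-17.4047)
sweep = 180° − θ = 54.3334°

center=(-4.2506,-29.0877) T_A=(-16.0874,-25.5436) T_B=(-8.2730,-17.4047) sweep=54.3334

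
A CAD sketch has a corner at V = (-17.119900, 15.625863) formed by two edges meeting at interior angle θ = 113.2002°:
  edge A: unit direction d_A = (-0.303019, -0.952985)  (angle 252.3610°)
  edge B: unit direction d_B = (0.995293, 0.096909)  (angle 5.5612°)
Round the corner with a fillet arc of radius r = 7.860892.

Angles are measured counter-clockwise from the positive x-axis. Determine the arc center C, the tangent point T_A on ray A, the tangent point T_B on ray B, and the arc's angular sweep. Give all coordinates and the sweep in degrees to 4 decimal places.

center=(-11.1992,8.3043) T_A=(-18.6905,10.6863) T_B=(-11.9610,16.1282) sweep=66.7998

bisector direction at 308.9611° = (0.628793,-0.777573)
center distance |VC| = r/sin(θ/2) = 7.860892/sin(56.6001°) = 9.415947
C = V + |VC|·bis = (-11.1992,8.3043)
T_A = V + ((C−V)·d_A)·d_A = V + 5.1833·d_A = (-18.6905,10.6863)
T_B = V + ((C−V)·d_B)·d_B = V + 5.1833·d_B = (-11.9610,16.1282)
sweep = 180° − θ = 66.7998°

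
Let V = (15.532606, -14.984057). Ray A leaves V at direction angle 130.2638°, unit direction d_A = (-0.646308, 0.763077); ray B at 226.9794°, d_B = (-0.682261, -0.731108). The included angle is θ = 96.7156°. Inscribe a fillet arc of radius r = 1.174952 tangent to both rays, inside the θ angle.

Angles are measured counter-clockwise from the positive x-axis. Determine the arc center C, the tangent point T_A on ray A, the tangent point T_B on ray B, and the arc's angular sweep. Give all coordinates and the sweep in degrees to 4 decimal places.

center=(13.9608,-14.9462) T_A=(14.8574,-14.1869) T_B=(14.8198,-15.7479) sweep=83.2844

bisector direction at 178.6216° = (-0.999711,0.024055)
center distance |VC| = r/sin(θ/2) = 1.174952/sin(48.3578°) = 1.572244
C = V + |VC|·bis = (13.9608,-14.9462)
T_A = V + ((C−V)·d_A)·d_A = V + 1.0447·d_A = (14.8574,-14.1869)
T_B = V + ((C−V)·d_B)·d_B = V + 1.0447·d_B = (14.8198,-15.7479)
sweep = 180° − θ = 83.2844°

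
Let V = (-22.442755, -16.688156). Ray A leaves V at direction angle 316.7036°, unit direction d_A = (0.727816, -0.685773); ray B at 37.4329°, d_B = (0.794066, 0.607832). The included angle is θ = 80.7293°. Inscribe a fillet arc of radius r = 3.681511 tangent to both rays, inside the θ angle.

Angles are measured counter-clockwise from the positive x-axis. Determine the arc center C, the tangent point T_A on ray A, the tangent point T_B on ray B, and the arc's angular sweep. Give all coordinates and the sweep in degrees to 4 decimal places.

center=(-16.7658,-16.9789) T_A=(-19.2905,-19.6584) T_B=(-19.0035,-14.0555) sweep=99.2707

bisector direction at 357.0682° = (0.998691,-0.051146)
center distance |VC| = r/sin(θ/2) = 3.681511/sin(40.3646°) = 5.684415
C = V + |VC|·bis = (-16.7658,-16.9789)
T_A = V + ((C−V)·d_A)·d_A = V + 4.3312·d_A = (-19.2905,-19.6584)
T_B = V + ((C−V)·d_B)·d_B = V + 4.3312·d_B = (-19.0035,-14.0555)
sweep = 180° − θ = 99.2707°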